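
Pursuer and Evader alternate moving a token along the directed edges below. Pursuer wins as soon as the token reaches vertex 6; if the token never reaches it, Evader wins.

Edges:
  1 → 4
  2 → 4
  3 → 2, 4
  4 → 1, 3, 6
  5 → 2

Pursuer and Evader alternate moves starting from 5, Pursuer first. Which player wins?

Pursuer

Track states (vertex, player-to-move).
A0 = {(6,Pursuer), (6,Evader)}
A1: add {(4,Pursuer)}.
A2: add {(1,Evader), (2,Evader)}.
A3: add {(3,Pursuer), (5,Pursuer)}.
(5,Pursuer) ∈ A3 ⇒ Pursuer forces the target.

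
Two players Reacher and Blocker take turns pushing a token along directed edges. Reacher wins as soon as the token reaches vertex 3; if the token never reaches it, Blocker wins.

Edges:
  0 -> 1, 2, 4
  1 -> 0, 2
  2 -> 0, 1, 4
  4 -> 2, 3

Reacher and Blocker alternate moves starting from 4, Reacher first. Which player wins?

Track states (vertex, player-to-move).
A0 = {(3,Reacher), (3,Blocker)}
A1: add {(4,Reacher)}.
(4,Reacher) ∈ A1 ⇒ Reacher forces the target.

Reacher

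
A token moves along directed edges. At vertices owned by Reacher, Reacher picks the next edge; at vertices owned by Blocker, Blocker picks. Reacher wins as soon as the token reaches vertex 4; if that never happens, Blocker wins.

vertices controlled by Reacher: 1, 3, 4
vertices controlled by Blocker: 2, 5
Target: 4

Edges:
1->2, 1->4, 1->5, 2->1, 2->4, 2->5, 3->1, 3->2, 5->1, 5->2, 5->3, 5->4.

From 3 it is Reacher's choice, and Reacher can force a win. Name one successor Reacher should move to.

A0 = {4}
A1: add {1} — 1 (Reacher) has 1→4.
A2: add {3} — 3 (Reacher) has 3→1.
A3 = A2; e.g. 2 (Blocker) can still go to 5. Fixed point.
From 3, successor 1 is in the attractor (rank 1); the other successor 2 is not.

1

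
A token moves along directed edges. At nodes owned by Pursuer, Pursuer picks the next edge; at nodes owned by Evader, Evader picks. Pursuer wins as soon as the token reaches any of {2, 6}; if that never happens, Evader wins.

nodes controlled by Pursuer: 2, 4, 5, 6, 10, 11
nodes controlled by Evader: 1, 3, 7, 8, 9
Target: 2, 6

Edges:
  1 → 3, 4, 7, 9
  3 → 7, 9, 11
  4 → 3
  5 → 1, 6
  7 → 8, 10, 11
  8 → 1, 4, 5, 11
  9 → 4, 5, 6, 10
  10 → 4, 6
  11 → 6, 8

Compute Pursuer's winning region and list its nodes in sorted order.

2, 5, 6, 10, 11

A0 = {2, 6}
A1: add {5, 10, 11} — 5 (Pursuer) has 5→6; 10 (Pursuer) has 10→6; 11 (Pursuer) has 11→6.
A2 = A1; e.g. 1 (Evader) can still go to 3. Fixed point.
Pursuer's winning region = {2, 5, 6, 10, 11}.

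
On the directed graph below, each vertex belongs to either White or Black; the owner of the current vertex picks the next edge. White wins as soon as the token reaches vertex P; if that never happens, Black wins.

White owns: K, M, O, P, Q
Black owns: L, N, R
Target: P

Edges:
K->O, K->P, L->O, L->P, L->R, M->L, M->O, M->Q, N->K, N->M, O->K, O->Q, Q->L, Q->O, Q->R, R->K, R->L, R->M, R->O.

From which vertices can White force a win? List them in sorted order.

K, M, N, O, P, Q

A0 = {P}
A1: add {K} — K (White) has K→P.
A2: add {O} — O (White) has O→K.
A3: add {M, Q} — M (White) has M→O; Q (White) has Q→O.
A4: add {N} — N (Black): all of {K, M} already in.
A5 = A4; e.g. L (Black) can still go to R. Fixed point.
White's winning region = {K, M, N, O, P, Q}.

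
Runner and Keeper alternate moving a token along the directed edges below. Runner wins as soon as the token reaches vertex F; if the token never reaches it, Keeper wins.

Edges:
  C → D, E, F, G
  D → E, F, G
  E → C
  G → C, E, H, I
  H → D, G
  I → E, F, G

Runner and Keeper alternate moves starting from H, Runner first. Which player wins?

Track states (vertex, player-to-move).
A0 = {(F,Runner), (F,Keeper)}
A1: add {(C,Runner), (D,Runner), (I,Runner)}.
A2: add {(E,Keeper)}.
A3: add {(G,Runner)}.
A4: add {(H,Keeper)}.
A5 = A4; e.g. (C,Keeper) stays out. (H,Runner) never enters ⇒ Keeper avoids the target.

Keeper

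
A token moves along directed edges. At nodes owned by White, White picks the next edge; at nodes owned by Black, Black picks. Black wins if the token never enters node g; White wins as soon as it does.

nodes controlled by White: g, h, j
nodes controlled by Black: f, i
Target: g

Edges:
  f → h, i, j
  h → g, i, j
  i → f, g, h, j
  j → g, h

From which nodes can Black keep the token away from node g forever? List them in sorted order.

A0 = {g}
A1: add {h, j} — h (White) has h→g; j (White) has j→g.
A2 = A1; e.g. f (Black) can still go to i. Fixed point.
White's attractor = {g, h, j}; Black avoids the target exactly from the complement.

f, i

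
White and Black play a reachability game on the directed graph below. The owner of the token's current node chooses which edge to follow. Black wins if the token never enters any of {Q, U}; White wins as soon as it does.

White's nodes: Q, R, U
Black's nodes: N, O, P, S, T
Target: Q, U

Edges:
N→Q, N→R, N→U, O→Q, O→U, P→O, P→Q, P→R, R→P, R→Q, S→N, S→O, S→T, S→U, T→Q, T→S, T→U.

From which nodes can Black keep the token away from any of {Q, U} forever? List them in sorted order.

S, T

A0 = {Q, U}
A1: add {O, R} — O (Black): all of {Q, U} already in; R (White) has R→Q.
A2: add {N, P} — N (Black): all of {Q, R, U} already in; P (Black): all of {O, Q, R} already in.
A3 = A2; e.g. S (Black) can still go to T. Fixed point.
White's attractor = {N, O, P, Q, R, U}; Black avoids the target exactly from the complement.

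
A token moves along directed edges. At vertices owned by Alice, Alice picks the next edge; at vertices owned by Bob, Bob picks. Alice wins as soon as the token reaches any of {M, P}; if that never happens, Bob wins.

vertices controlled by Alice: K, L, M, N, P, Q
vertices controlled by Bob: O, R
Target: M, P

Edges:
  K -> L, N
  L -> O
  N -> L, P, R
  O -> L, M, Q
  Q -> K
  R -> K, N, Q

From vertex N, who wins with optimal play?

Alice

A0 = {M, P}
A1: add {N} — N (Alice) has N→P.
N ∈ A1, so Alice can force the target.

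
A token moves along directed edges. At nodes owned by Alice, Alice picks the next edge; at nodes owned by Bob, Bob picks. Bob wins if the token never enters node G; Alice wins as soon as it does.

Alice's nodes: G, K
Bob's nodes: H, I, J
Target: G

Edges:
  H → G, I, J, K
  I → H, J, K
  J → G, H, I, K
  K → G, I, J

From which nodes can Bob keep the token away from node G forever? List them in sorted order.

A0 = {G}
A1: add {K} — K (Alice) has K→G.
A2 = A1; e.g. H (Bob) can still go to I. Fixed point.
Alice's attractor = {G, K}; Bob avoids the target exactly from the complement.

H, I, J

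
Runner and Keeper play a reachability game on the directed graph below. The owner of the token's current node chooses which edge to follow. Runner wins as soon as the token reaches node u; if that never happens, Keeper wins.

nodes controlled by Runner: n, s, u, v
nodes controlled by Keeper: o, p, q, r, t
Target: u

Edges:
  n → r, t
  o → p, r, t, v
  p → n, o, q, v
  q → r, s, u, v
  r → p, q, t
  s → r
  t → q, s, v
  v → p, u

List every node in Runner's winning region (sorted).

u, v

A0 = {u}
A1: add {v} — v (Runner) has v→u.
A2 = A1; e.g. n (Runner) has no edge into A1. Fixed point.
Runner's winning region = {u, v}.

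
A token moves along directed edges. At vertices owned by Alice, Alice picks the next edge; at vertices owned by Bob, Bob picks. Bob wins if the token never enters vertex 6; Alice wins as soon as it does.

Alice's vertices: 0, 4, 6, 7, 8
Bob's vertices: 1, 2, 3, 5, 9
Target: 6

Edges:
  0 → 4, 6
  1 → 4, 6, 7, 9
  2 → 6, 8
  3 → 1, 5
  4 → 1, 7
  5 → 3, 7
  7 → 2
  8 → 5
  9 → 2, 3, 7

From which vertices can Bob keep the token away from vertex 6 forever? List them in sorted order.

A0 = {6}
A1: add {0} — 0 (Alice) has 0→6.
A2 = A1; e.g. 1 (Bob) can still go to 4. Fixed point.
Alice's attractor = {0, 6}; Bob avoids the target exactly from the complement.

1, 2, 3, 4, 5, 7, 8, 9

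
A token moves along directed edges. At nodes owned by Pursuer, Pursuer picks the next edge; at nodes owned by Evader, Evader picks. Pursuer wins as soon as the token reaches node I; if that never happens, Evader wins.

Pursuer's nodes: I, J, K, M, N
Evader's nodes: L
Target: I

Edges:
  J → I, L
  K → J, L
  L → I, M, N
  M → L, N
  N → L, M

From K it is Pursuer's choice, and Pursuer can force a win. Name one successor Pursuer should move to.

A0 = {I}
A1: add {J} — J (Pursuer) has J→I.
A2: add {K} — K (Pursuer) has K→J.
A3 = A2; e.g. L (Evader) can still go to M. Fixed point.
From K, successor J is in the attractor (rank 1); the other successor L is not.

J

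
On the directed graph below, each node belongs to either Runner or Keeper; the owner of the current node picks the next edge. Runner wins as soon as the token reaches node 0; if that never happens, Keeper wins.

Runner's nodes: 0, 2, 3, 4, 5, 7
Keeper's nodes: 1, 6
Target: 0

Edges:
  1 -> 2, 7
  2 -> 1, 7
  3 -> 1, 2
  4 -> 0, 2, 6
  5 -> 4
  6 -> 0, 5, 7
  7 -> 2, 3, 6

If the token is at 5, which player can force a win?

Runner

A0 = {0}
A1: add {4} — 4 (Runner) has 4→0.
A2: add {5} — 5 (Runner) has 5→4.
A3 = A2; e.g. 1 (Keeper) can still go to 2. Fixed point.
5 ∈ A2, so Runner can force the target.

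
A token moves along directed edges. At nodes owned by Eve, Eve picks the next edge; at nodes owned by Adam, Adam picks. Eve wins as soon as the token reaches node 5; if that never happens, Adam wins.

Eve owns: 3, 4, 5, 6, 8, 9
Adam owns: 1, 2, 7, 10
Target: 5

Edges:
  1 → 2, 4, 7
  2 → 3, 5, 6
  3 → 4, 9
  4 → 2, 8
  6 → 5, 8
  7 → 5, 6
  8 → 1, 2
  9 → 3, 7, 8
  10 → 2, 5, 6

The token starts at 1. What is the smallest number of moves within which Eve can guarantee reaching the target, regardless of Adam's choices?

A0 = {5}
A1: add {6} — 6 (Eve) has 6→5.
A2: add {7} — 7 (Adam): all of {5, 6} already in.
A3: add {9} — 9 (Eve) has 9→7.
A4: add {3} — 3 (Eve) has 3→9.
A5: add {2} — 2 (Adam): all of {3, 5, 6} already in.
A6: add {4, 8, 10} — 4 (Eve) has 4→2; 8 (Eve) has 8→2; 10 (Adam): all of {2, 5, 6} already in.
A7: add {1} — 1 (Adam): all of {2, 4, 7} already in.
A7 = all vertices. Fixed point.
1 enters the attractor at level 7, so Eve can force the target in 7 moves from there.

7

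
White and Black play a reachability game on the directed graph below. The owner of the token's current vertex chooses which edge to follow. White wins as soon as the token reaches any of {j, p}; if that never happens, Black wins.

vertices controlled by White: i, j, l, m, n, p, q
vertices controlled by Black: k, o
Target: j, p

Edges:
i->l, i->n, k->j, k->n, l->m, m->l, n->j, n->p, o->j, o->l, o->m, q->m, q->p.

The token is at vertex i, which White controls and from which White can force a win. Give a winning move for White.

n

A0 = {j, p}
A1: add {n, q} — n (White) has n→j; q (White) has q→p.
A2: add {i, k} — i (White) has i→n; k (Black): all of {j, n} already in.
A3 = A2; e.g. l (White) has no edge into A2. Fixed point.
From i, successor n is in the attractor (rank 1); the other successor l is not.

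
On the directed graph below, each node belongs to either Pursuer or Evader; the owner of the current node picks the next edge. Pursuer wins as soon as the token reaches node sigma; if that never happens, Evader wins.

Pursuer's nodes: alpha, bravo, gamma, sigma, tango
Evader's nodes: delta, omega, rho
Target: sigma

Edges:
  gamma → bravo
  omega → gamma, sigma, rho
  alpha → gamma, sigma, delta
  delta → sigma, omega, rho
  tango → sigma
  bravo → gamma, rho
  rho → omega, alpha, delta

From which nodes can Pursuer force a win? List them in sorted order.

alpha, sigma, tango

A0 = {sigma}
A1: add {alpha, tango} — alpha (Pursuer) has alpha→sigma; tango (Pursuer) has tango→sigma.
A2 = A1; e.g. gamma (Pursuer) has no edge into A1. Fixed point.
Pursuer's winning region = {alpha, sigma, tango}.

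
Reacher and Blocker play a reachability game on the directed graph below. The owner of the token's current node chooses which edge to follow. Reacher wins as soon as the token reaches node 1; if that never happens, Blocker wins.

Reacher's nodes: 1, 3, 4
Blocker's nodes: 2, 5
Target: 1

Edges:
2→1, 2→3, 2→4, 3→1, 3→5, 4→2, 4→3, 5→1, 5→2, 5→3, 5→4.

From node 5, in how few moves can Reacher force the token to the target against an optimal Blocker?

4

A0 = {1}
A1: add {3} — 3 (Reacher) has 3→1.
A2: add {4} — 4 (Reacher) has 4→3.
A3: add {2} — 2 (Blocker): all of {1, 3, 4} already in.
A4: add {5} — 5 (Blocker): all of {1, 2, 3, 4} already in.
A4 = all vertices. Fixed point.
5 enters the attractor at level 4, so Reacher can force the target in 4 moves from there.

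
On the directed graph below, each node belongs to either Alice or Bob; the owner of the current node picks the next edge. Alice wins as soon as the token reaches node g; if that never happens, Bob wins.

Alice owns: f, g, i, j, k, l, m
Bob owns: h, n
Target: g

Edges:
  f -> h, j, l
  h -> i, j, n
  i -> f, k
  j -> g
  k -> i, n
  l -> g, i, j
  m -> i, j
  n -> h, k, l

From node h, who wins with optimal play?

A0 = {g}
A1: add {j, l} — j (Alice) has j→g; l (Alice) has l→g.
A2: add {f, m} — f (Alice) has f→j; m (Alice) has m→j.
A3: add {i} — i (Alice) has i→f.
A4: add {k} — k (Alice) has k→i.
A5 = A4; e.g. h (Bob) can still go to n. Fixed point.
h never enters the attractor, so Bob can avoid the target forever.

Bob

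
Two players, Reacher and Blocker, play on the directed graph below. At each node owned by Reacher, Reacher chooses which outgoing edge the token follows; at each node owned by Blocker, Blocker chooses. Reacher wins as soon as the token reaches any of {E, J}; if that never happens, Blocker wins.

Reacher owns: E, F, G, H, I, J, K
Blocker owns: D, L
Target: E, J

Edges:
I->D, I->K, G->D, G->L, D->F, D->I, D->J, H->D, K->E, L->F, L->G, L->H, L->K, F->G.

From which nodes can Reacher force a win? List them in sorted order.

E, I, J, K

A0 = {E, J}
A1: add {K} — K (Reacher) has K→E.
A2: add {I} — I (Reacher) has I→K.
A3 = A2; e.g. D (Blocker) can still go to F. Fixed point.
Reacher's winning region = {E, I, J, K}.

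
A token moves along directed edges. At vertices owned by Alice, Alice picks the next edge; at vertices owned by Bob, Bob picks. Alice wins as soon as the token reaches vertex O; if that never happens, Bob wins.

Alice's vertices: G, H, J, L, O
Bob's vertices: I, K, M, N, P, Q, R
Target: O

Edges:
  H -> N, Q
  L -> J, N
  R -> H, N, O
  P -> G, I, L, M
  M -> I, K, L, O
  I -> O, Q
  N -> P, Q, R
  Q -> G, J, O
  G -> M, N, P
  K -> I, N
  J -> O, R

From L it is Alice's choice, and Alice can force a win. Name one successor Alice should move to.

A0 = {O}
A1: add {J} — J (Alice) has J→O.
A2: add {L} — L (Alice) has L→J.
A3 = A2; e.g. G (Alice) has no edge into A2. Fixed point.
From L, successor J is in the attractor (rank 1); the other successor N is not.

J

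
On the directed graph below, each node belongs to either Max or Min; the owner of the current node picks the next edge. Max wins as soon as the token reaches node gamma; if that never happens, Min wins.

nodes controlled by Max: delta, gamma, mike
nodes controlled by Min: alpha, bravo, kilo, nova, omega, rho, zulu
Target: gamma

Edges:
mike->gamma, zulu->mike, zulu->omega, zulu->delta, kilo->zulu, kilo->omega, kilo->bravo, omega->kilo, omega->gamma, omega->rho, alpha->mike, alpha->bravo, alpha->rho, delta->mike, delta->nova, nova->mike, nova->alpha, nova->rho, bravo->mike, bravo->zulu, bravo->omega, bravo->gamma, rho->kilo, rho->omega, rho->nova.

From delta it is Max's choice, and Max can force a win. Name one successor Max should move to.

mike

A0 = {gamma}
A1: add {mike} — mike (Max) has mike→gamma.
A2: add {delta} — delta (Max) has delta→mike.
A3 = A2; e.g. zulu (Min) can still go to omega. Fixed point.
From delta, successor mike is in the attractor (rank 1); the other successor nova is not.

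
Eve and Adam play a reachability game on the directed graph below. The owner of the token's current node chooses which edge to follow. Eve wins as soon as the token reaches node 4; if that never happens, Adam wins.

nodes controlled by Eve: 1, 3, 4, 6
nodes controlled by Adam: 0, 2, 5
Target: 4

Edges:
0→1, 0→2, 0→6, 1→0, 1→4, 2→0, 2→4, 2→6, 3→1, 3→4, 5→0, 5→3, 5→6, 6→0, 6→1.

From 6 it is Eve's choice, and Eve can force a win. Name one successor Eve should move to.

1

A0 = {4}
A1: add {1, 3} — 1 (Eve) has 1→4; 3 (Eve) has 3→4.
A2: add {6} — 6 (Eve) has 6→1.
A3 = A2; e.g. 0 (Adam) can still go to 2. Fixed point.
From 6, successor 1 is in the attractor (rank 1); the other successor 0 is not.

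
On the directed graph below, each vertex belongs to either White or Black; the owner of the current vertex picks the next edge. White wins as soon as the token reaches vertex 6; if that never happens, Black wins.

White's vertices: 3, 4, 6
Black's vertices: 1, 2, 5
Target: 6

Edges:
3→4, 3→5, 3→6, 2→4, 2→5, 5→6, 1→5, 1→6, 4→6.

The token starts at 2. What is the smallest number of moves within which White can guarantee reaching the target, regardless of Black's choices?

2

A0 = {6}
A1: add {3, 4, 5} — 3 (White) has 3→6; 4 (White) has 4→6; 5 (Black): all of {6} already in.
A2: add {1, 2} — 1 (Black): all of {5, 6} already in; 2 (Black): all of {4, 5} already in.
A2 = all vertices. Fixed point.
2 enters the attractor at level 2, so White can force the target in 2 moves from there.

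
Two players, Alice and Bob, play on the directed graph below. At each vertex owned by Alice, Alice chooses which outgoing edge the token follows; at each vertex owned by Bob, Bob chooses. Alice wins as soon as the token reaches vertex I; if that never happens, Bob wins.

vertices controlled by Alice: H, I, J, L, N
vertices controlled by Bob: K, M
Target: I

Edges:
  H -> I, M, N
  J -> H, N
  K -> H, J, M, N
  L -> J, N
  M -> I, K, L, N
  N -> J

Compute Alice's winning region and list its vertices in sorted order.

A0 = {I}
A1: add {H} — H (Alice) has H→I.
A2: add {J} — J (Alice) has J→H.
A3: add {L, N} — L (Alice) has L→J; N (Alice) has N→J.
A4 = A3; e.g. K (Bob) can still go to M. Fixed point.
Alice's winning region = {H, I, J, L, N}.

H, I, J, L, N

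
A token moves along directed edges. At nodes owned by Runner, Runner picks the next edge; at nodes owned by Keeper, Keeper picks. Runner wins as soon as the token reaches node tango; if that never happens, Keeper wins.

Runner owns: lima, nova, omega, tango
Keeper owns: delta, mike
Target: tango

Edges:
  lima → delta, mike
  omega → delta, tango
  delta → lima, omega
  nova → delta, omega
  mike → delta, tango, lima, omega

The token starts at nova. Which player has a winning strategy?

Runner

A0 = {tango}
A1: add {omega} — omega (Runner) has omega→tango.
A2: add {nova} — nova (Runner) has nova→omega.
A3 = A2; e.g. delta (Keeper) can still go to lima. Fixed point.
nova ∈ A2, so Runner can force the target.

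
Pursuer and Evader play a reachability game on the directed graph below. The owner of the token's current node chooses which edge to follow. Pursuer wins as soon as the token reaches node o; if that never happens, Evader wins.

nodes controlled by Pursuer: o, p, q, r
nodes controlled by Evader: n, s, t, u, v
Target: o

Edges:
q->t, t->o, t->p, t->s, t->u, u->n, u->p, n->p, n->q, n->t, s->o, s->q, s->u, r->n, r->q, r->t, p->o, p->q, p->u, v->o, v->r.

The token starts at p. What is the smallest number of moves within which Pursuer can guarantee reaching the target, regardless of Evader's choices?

1

A0 = {o}
A1: add {p} — p (Pursuer) has p→o.
A2 = A1; e.g. n (Evader) can still go to q. Fixed point.
p enters the attractor at level 1, so Pursuer can force the target in 1 move from there.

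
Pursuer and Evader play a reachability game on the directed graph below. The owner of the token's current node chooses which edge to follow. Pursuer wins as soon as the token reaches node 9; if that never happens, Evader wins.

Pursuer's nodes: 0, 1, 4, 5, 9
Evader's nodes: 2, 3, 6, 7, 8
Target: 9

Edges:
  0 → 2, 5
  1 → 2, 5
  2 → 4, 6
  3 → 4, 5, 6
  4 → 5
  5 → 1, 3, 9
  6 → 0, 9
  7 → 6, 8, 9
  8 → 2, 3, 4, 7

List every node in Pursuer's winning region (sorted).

A0 = {9}
A1: add {5} — 5 (Pursuer) has 5→9.
A2: add {0, 1, 4} — 0 (Pursuer) has 0→5; 1 (Pursuer) has 1→5; 4 (Pursuer) has 4→5.
A3: add {6} — 6 (Evader): all of {0, 9} already in.
A4: add {2, 3} — 2 (Evader): all of {4, 6} already in; 3 (Evader): all of {4, 5, 6} already in.
A5 = A4; e.g. 7 (Evader) can still go to 8. Fixed point.
Pursuer's winning region = {0, 1, 2, 3, 4, 5, 6, 9}.

0, 1, 2, 3, 4, 5, 6, 9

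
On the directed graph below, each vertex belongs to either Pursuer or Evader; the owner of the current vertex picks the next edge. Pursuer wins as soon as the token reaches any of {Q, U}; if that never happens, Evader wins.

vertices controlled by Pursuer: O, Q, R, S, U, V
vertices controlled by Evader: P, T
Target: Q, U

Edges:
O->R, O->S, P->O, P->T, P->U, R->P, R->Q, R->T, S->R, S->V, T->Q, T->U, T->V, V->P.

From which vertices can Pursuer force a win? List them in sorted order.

A0 = {Q, U}
A1: add {R} — R (Pursuer) has R→Q.
A2: add {O, S} — O (Pursuer) has O→R; S (Pursuer) has S→R.
A3 = A2; e.g. P (Evader) can still go to T. Fixed point.
Pursuer's winning region = {O, Q, R, S, U}.

O, Q, R, S, U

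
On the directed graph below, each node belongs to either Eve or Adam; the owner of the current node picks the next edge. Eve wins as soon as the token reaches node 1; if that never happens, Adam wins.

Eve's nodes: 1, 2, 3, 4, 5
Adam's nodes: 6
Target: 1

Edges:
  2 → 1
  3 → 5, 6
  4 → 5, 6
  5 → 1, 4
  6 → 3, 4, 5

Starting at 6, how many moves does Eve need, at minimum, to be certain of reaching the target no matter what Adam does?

3

A0 = {1}
A1: add {2, 5} — 2 (Eve) has 2→1; 5 (Eve) has 5→1.
A2: add {3, 4} — 3 (Eve) has 3→5; 4 (Eve) has 4→5.
A3: add {6} — 6 (Adam): all of {3, 4, 5} already in.
A3 = all vertices. Fixed point.
6 enters the attractor at level 3, so Eve can force the target in 3 moves from there.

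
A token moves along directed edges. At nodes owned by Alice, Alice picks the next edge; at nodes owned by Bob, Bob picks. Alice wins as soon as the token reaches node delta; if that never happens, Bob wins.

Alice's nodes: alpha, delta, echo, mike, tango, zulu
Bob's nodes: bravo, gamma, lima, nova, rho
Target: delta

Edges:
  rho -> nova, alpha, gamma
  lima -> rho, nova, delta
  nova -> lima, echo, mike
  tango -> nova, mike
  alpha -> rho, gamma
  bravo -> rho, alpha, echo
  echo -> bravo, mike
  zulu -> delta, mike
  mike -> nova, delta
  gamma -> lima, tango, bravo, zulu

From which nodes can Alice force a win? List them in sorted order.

A0 = {delta}
A1: add {mike, zulu} — zulu (Alice) has zulu→delta; mike (Alice) has mike→delta.
A2: add {echo, tango} — tango (Alice) has tango→mike; echo (Alice) has echo→mike.
A3 = A2; e.g. rho (Bob) can still go to nova. Fixed point.
Alice's winning region = {delta, echo, mike, tango, zulu}.

delta, echo, mike, tango, zulu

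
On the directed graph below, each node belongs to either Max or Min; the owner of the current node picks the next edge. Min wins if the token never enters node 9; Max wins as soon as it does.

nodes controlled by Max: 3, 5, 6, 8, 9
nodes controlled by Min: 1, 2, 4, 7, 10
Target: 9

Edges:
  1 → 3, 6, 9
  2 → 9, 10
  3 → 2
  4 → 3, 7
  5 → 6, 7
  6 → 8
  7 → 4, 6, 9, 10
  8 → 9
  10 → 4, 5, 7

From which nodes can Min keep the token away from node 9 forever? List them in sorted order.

1, 2, 3, 4, 7, 10

A0 = {9}
A1: add {8} — 8 (Max) has 8→9.
A2: add {6} — 6 (Max) has 6→8.
A3: add {5} — 5 (Max) has 5→6.
A4 = A3; e.g. 1 (Min) can still go to 3. Fixed point.
Max's attractor = {5, 6, 8, 9}; Min avoids the target exactly from the complement.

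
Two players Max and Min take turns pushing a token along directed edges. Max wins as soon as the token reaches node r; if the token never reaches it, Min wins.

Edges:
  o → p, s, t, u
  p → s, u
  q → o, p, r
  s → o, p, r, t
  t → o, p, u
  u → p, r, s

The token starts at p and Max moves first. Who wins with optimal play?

Track states (vertex, player-to-move).
A0 = {(r,Max), (r,Min)}
A1: add {(q,Max), (s,Max), (u,Max)}.
A2: add {(p,Min)}.
A3: add {(o,Max), (t,Max)}.
A4 = A3; e.g. (o,Min) stays out. (p,Max) never enters ⇒ Min avoids the target.

Min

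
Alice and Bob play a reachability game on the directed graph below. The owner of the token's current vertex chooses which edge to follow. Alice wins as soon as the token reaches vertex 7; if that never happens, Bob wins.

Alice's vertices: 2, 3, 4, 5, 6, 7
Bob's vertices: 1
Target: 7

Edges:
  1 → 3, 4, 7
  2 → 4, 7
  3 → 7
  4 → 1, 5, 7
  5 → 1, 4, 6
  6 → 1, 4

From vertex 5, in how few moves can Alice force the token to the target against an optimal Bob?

A0 = {7}
A1: add {2, 3, 4} — 2 (Alice) has 2→7; 3 (Alice) has 3→7; 4 (Alice) has 4→7.
A2: add {1, 5, 6} — 1 (Bob): all of {3, 4, 7} already in; 5 (Alice) has 5→4; 6 (Alice) has 6→4.
A2 = all vertices. Fixed point.
5 enters the attractor at level 2, so Alice can force the target in 2 moves from there.

2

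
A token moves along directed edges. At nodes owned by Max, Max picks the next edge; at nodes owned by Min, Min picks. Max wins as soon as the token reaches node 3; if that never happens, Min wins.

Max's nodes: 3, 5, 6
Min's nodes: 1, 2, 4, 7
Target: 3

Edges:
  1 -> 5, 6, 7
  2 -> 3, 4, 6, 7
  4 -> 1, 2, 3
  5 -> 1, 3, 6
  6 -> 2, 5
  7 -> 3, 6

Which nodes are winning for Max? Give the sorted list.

A0 = {3}
A1: add {5} — 5 (Max) has 5→3.
A2: add {6} — 6 (Max) has 6→5.
A3: add {7} — 7 (Min): all of {3, 6} already in.
A4: add {1} — 1 (Min): all of {5, 6, 7} already in.
A5 = A4; e.g. 2 (Min) can still go to 4. Fixed point.
Max's winning region = {1, 3, 5, 6, 7}.

1, 3, 5, 6, 7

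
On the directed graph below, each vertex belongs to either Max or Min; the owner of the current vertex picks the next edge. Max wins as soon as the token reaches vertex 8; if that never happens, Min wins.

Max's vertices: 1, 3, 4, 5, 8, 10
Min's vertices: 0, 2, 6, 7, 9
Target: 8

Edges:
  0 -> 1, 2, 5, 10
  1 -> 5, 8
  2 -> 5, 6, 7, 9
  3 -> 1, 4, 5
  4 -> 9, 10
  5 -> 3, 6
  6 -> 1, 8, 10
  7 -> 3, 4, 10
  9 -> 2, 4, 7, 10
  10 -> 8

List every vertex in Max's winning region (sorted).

1, 3, 4, 5, 6, 7, 8, 10

A0 = {8}
A1: add {1, 10} — 1 (Max) has 1→8; 10 (Max) has 10→8.
A2: add {3, 4, 6} — 3 (Max) has 3→1; 4 (Max) has 4→10; 6 (Min): all of {1, 8, 10} already in.
A3: add {5, 7} — 5 (Max) has 5→3; 7 (Min): all of {3, 4, 10} already in.
A4 = A3; e.g. 0 (Min) can still go to 2. Fixed point.
Max's winning region = {1, 3, 4, 5, 6, 7, 8, 10}.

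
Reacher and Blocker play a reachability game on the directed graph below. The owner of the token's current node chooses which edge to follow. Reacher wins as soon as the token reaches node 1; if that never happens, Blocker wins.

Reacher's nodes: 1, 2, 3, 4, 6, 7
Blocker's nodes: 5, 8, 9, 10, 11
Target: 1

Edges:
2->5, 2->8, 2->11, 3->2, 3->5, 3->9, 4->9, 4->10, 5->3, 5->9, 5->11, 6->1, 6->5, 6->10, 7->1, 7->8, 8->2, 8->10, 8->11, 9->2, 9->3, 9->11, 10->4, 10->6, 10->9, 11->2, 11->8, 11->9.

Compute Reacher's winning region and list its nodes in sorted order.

1, 6, 7

A0 = {1}
A1: add {6, 7} — 6 (Reacher) has 6→1; 7 (Reacher) has 7→1.
A2 = A1; e.g. 2 (Reacher) has no edge into A1. Fixed point.
Reacher's winning region = {1, 6, 7}.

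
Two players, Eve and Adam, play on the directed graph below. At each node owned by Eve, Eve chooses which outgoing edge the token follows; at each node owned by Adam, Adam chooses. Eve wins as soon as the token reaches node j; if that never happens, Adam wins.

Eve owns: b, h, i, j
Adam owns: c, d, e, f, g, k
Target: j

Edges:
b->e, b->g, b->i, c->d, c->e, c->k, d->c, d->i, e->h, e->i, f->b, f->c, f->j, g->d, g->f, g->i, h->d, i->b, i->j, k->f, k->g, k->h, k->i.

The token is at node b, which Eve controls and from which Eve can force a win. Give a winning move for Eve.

i

A0 = {j}
A1: add {i} — i (Eve) has i→j.
A2: add {b} — b (Eve) has b→i.
A3 = A2; e.g. c (Adam) can still go to d. Fixed point.
From b, successor i is in the attractor (rank 1); the other successors e, g are not.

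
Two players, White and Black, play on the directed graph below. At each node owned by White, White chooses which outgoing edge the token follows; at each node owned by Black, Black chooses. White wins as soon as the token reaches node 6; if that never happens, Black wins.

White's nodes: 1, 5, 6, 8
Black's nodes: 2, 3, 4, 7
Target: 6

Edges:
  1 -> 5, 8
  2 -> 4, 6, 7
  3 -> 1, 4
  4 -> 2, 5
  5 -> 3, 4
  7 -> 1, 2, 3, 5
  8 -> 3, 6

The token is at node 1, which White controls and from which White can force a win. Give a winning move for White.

A0 = {6}
A1: add {8} — 8 (White) has 8→6.
A2: add {1} — 1 (White) has 1→8.
A3 = A2; e.g. 2 (Black) can still go to 4. Fixed point.
From 1, successor 8 is in the attractor (rank 1); the other successor 5 is not.

8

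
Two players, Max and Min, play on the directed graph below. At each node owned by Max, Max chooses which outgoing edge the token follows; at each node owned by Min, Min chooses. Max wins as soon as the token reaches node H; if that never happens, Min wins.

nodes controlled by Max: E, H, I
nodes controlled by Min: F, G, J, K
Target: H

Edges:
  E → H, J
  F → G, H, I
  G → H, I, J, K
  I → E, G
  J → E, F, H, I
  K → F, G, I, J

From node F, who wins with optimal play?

Min

A0 = {H}
A1: add {E} — E (Max) has E→H.
A2: add {I} — I (Max) has I→E.
A3 = A2; e.g. F (Min) can still go to G. Fixed point.
F never enters the attractor, so Min can avoid the target forever.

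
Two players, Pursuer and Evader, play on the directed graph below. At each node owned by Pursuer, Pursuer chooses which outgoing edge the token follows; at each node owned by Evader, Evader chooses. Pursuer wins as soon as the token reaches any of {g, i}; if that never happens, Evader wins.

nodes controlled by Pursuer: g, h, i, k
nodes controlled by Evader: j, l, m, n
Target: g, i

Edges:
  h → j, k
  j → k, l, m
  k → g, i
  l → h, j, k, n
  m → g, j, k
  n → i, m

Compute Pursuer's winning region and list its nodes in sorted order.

A0 = {g, i}
A1: add {k} — k (Pursuer) has k→g.
A2: add {h} — h (Pursuer) has h→k.
A3 = A2; e.g. j (Evader) can still go to l. Fixed point.
Pursuer's winning region = {g, h, i, k}.

g, h, i, k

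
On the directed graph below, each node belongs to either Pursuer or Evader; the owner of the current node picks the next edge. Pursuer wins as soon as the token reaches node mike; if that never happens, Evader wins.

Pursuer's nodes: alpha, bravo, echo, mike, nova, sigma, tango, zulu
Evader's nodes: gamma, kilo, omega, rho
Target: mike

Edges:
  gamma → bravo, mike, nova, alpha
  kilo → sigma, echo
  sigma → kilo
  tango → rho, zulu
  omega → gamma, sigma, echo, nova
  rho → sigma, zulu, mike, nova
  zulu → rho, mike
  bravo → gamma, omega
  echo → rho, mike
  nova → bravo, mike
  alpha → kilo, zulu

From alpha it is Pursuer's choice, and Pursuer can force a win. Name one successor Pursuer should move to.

zulu

A0 = {mike}
A1: add {echo, nova, zulu} — zulu (Pursuer) has zulu→mike; echo (Pursuer) has echo→mike; nova (Pursuer) has nova→mike.
A2: add {alpha, tango} — tango (Pursuer) has tango→zulu; alpha (Pursuer) has alpha→zulu.
A3 = A2; e.g. gamma (Evader) can still go to bravo. Fixed point.
From alpha, successor zulu is in the attractor (rank 1); the other successor kilo is not.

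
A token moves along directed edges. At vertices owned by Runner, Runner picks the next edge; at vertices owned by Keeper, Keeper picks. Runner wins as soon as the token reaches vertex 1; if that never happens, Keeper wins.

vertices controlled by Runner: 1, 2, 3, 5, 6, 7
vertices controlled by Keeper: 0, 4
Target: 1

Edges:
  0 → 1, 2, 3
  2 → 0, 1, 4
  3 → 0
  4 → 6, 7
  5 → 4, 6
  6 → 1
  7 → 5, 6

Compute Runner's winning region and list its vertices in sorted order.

1, 2, 4, 5, 6, 7

A0 = {1}
A1: add {2, 6} — 2 (Runner) has 2→1; 6 (Runner) has 6→1.
A2: add {5, 7} — 5 (Runner) has 5→6; 7 (Runner) has 7→6.
A3: add {4} — 4 (Keeper): all of {6, 7} already in.
A4 = A3; e.g. 0 (Keeper) can still go to 3. Fixed point.
Runner's winning region = {1, 2, 4, 5, 6, 7}.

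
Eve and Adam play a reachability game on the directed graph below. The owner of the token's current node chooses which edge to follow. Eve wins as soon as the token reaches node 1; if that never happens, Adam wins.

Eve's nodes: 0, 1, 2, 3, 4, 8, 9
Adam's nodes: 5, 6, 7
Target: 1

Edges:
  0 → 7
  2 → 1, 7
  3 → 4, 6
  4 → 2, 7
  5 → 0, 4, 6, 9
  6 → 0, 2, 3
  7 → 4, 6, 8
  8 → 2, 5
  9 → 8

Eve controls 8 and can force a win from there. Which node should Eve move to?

A0 = {1}
A1: add {2} — 2 (Eve) has 2→1.
A2: add {4, 8} — 4 (Eve) has 4→2; 8 (Eve) has 8→2.
A3: add {3, 9} — 3 (Eve) has 3→4; 9 (Eve) has 9→8.
A4 = A3; e.g. 0 (Eve) has no edge into A3. Fixed point.
From 8, successor 2 is in the attractor (rank 1); the other successor 5 is not.

2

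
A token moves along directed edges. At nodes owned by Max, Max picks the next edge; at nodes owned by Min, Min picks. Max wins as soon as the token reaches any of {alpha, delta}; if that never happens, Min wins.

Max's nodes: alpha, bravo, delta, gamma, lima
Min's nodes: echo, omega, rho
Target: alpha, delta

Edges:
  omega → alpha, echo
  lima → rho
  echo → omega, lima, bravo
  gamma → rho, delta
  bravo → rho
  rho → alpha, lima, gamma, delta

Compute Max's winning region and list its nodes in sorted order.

A0 = {alpha, delta}
A1: add {gamma} — gamma (Max) has gamma→delta.
A2 = A1; e.g. omega (Min) can still go to echo. Fixed point.
Max's winning region = {alpha, delta, gamma}.

alpha, delta, gamma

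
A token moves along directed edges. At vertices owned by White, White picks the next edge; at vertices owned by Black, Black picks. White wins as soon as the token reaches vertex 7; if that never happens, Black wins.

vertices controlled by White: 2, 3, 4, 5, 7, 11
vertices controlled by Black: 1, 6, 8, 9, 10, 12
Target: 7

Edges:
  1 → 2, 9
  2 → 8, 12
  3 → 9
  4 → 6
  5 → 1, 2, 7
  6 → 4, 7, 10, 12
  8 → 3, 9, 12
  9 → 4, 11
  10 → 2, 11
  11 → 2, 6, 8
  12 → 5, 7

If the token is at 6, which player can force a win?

Black

A0 = {7}
A1: add {5} — 5 (White) has 5→7.
A2: add {12} — 12 (Black): all of {5, 7} already in.
A3: add {2} — 2 (White) has 2→12.
A4: add {11} — 11 (White) has 11→2.
A5: add {10} — 10 (Black): all of {2, 11} already in.
A6 = A5; e.g. 1 (Black) can still go to 9. Fixed point.
6 never enters the attractor, so Black can avoid the target forever.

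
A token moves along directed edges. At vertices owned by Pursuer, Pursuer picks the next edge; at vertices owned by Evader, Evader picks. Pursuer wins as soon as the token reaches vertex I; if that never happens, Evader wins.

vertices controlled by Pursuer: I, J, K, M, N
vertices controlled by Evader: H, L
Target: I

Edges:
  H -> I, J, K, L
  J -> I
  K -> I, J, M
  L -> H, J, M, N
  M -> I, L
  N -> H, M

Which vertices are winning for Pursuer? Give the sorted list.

A0 = {I}
A1: add {J, K, M} — J (Pursuer) has J→I; K (Pursuer) has K→I; M (Pursuer) has M→I.
A2: add {N} — N (Pursuer) has N→M.
A3 = A2; e.g. H (Evader) can still go to L. Fixed point.
Pursuer's winning region = {I, J, K, M, N}.

I, J, K, M, N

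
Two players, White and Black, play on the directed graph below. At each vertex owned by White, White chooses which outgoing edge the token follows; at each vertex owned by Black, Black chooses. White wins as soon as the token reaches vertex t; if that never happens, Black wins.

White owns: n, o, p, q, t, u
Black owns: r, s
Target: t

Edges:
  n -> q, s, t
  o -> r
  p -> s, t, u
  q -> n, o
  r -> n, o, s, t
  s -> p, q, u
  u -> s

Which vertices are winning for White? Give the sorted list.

A0 = {t}
A1: add {n, p} — n (White) has n→t; p (White) has p→t.
A2: add {q} — q (White) has q→n.
A3 = A2; e.g. o (White) has no edge into A2. Fixed point.
White's winning region = {n, p, q, t}.

n, p, q, t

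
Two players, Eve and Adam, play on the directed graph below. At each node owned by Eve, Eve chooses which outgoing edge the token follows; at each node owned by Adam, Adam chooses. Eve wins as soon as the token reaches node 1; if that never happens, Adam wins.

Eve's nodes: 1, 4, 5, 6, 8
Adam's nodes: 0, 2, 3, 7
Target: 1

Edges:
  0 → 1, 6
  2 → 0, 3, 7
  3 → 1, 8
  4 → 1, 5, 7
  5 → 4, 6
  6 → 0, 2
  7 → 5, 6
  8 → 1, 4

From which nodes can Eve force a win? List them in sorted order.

1, 3, 4, 5, 8

A0 = {1}
A1: add {4, 8} — 4 (Eve) has 4→1; 8 (Eve) has 8→1.
A2: add {3, 5} — 3 (Adam): all of {1, 8} already in; 5 (Eve) has 5→4.
A3 = A2; e.g. 0 (Adam) can still go to 6. Fixed point.
Eve's winning region = {1, 3, 4, 5, 8}.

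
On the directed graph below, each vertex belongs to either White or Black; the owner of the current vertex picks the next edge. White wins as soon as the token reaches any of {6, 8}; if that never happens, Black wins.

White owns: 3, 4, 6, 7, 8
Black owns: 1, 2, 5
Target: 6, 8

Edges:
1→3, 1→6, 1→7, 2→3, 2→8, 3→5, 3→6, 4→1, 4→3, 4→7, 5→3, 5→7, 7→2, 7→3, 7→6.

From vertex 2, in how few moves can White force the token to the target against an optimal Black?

A0 = {6, 8}
A1: add {3, 7} — 3 (White) has 3→6; 7 (White) has 7→6.
A2: add {1, 2, 4, 5} — 1 (Black): all of {3, 6, 7} already in; 2 (Black): all of {3, 8} already in; 4 (White) has 4→3; 5 (Black): all of {3, 7} already in.
A2 = all vertices. Fixed point.
2 enters the attractor at level 2, so White can force the target in 2 moves from there.

2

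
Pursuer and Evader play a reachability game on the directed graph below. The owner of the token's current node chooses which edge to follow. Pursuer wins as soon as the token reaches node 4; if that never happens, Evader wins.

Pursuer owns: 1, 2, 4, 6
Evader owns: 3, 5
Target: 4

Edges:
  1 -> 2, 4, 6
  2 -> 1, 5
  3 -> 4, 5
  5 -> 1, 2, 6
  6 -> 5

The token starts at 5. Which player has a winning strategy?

Evader

A0 = {4}
A1: add {1} — 1 (Pursuer) has 1→4.
A2: add {2} — 2 (Pursuer) has 2→1.
A3 = A2; e.g. 3 (Evader) can still go to 5. Fixed point.
5 never enters the attractor, so Evader can avoid the target forever.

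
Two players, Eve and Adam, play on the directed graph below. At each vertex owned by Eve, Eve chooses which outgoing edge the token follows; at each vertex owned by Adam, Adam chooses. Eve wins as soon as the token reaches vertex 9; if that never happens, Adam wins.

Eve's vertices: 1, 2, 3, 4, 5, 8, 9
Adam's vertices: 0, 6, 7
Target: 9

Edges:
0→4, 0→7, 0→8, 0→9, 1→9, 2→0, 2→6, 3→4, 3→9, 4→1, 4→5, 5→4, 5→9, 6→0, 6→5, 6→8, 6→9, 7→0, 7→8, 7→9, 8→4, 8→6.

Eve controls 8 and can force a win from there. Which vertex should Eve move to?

4

A0 = {9}
A1: add {1, 3, 5} — 1 (Eve) has 1→9; 3 (Eve) has 3→9; 5 (Eve) has 5→9.
A2: add {4} — 4 (Eve) has 4→1.
A3: add {8} — 8 (Eve) has 8→4.
A4 = A3; e.g. 0 (Adam) can still go to 7. Fixed point.
From 8, successor 4 is in the attractor (rank 2); the other successor 6 is not.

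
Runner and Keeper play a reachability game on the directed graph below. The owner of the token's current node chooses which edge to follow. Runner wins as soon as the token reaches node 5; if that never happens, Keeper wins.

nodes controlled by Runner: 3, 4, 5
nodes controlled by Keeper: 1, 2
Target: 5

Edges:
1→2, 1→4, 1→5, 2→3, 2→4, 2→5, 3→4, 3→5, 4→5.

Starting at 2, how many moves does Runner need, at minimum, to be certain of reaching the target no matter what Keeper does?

A0 = {5}
A1: add {3, 4} — 3 (Runner) has 3→5; 4 (Runner) has 4→5.
A2: add {2} — 2 (Keeper): all of {3, 4, 5} already in.
2 enters the attractor at level 2, so Runner can force the target in 2 moves from there.

2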